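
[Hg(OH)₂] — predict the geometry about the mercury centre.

linear

Each hydroxide is −1; balancing the 0 overall charge requires Hg(II).
Group 12 minus oxidation state 2 gives a d¹⁰ configuration.
Coordination number: 2.
A d¹⁰ ion with only two ligands adopts a linear arrangement (sp hybridisation; no CFSE preference).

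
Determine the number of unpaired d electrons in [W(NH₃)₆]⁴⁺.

Summing ligand charges against the +4 overall charge gives an oxidation state of +4 for tungsten.
Group 6 minus oxidation state 4 gives a d² configuration.
In an octahedral field the d² configuration is t₂g²e_g⁰ (only one arrangement possible), giving 2 unpaired electrons.

2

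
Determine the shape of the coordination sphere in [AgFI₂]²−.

Ligand charges: each fluoride is −1; each iodide is −1. With an overall charge of −2 the silver centre must be in the +1 oxidation state.
Group 11 minus oxidation state 1 gives a d¹⁰ configuration.
With 3 monodentate ligands the coordination number is 3.
Three ligands around a d¹⁰ centre minimise repulsion in a trigonal-planar arrangement.

trigonal planar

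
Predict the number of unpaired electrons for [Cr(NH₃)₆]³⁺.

3

Ammonia is neutral; balancing the +3 overall charge requires Cr(III).
Group 6 minus oxidation state 3 gives a d³ configuration.
In an octahedral field the d³ configuration is t₂g³e_g⁰ (only one arrangement possible), giving 3 unpaired electrons.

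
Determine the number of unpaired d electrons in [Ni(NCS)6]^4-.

Ligand charges: each isothiocyanate is −1. With an overall charge of −4 the nickel centre must be in the +2 oxidation state.
Group 10 minus oxidation state 2 gives a d⁸ configuration.
In an octahedral field the d⁸ configuration is t₂g⁶e_g² (only one arrangement possible), giving 2 unpaired electrons.

2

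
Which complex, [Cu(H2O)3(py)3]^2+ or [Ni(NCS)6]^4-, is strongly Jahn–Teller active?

[Cu(H2O)3(py)3]^2+

[Cu(H2O)3(py)3]^2+: Summing ligand charges against the +2 overall charge gives an oxidation state of +2 for copper. Group 11 minus oxidation state 2 gives a d⁹ configuration. The t₂g⁶e_g³ configuration has an unevenly filled e_g set; the Jahn–Teller theorem predicts a tetragonal distortion (typically axial elongation) to lift the degeneracy.
[Ni(NCS)6]^4-: Ligand charges: each isothiocyanate is −1. With an overall charge of −4 the nickel centre must be in the +2 oxidation state. Ni sits in group 10, so the d-electron count is 10 − 2 = 8. The d⁸ configuration leaves the e_g set evenly filled (or empty) — no strong Jahn–Teller driving force.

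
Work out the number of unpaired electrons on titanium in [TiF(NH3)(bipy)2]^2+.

1 unpaired electron

Ligand charges: each fluoride is −1; ammonia is neutral; 2,2′-bipyridine is neutral. With an overall charge of +2 the titanium centre must be in the +3 oxidation state.
Titanium is a group-4 element; Ti(III) is therefore d¹.
Counting donor atoms: 1×fluoride (monodentate) → 1 donor; 1×ammonia (monodentate) → 1 donor; 2×2,2′-bipyridine (bidentate) → 4 donors. Coordination number = 6.
In an octahedral field the d¹ configuration is t₂g¹e_g⁰ (only one arrangement possible), giving 1 unpaired electron.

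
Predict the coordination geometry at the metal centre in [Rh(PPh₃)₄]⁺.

square planar

Triphenylphosphine is neutral; balancing the +1 overall charge requires Rh(I).
Rh sits in group 9, so the d-electron count is 9 − 1 = 8.
With 4 monodentate ligands the coordination number is 4.
A 4d d⁸ ion has a large crystal-field splitting; square planar leaves the high-energy d_{x²−y²} orbital empty and maximises CFSE.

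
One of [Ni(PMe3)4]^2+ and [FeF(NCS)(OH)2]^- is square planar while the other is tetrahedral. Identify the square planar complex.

[Ni(PMe3)4]^2+

For [Ni(PMe3)4]^2+: Summing ligand charges against the +2 overall charge gives an oxidation state of +2 for nickel. Group 10 minus oxidation state 2 gives a d⁸ configuration. Trimethylphosphine is a strong-field ligand (high in the spectrochemical series). A 3d d⁸ ion with strong-field ligands gains enough CFSE to favour square planar over tetrahedral. → square planar.
For [FeF(NCS)(OH)2]^-: Summing ligand charges against the −1 overall charge gives an oxidation state of +3 for iron. Fe sits in group 8, so the d-electron count is 8 − 3 = 5. A high-spin d⁵ ion has zero CFSE in either geometry, so four ligands adopt the sterically favoured tetrahedral geometry. → tetrahedral.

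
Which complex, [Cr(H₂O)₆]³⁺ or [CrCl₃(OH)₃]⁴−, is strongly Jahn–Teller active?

[Cr(H₂O)₆]³⁺: Ligand charges: water is neutral. With an overall charge of +3 the chromium centre must be in the +3 oxidation state. Chromium is a group-6 element; Cr(III) is therefore d³. The d³ configuration leaves the e_g set evenly filled (or empty) — no strong Jahn–Teller driving force.
[CrCl₃(OH)₃]⁴−: Ligand charges: each chloride is −1; each hydroxide is −1. With an overall charge of −4 the chromium centre must be in the +2 oxidation state. Cr sits in group 6, so the d-electron count is 6 − 2 = 4. Chloride and hydroxide are weak-field ligands for a first-row metal, so the complex is high-spin. The t₂g³e_g¹ (high-spin) configuration has an unevenly filled e_g set; the Jahn–Teller theorem predicts a tetragonal distortion (typically axial elongation) to lift the degeneracy.

[CrCl₃(OH)₃]⁴−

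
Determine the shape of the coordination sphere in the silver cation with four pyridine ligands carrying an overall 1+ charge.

tetrahedral

Summing ligand charges against the +1 overall charge gives an oxidation state of +1 for silver.
Group 11 minus oxidation state 1 gives a d¹⁰ configuration.
Coordination number: 4.
A d¹⁰ ion has no crystal-field stabilisation preference between square planar and tetrahedral, so four ligands adopt the sterically favoured tetrahedral geometry.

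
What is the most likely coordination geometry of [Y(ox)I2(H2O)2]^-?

Ligand charges: each oxalate is −2; each iodide is −1; water is neutral. With an overall charge of −1 the yttrium centre must be in the +3 oxidation state.
Y sits in group 3, so the d-electron count is 3 − 3 = 0.
Counting donor atoms: 1×oxalate (bidentate) → 2 donors; 2×iodide (monodentate) → 2 donors; 2×water (monodentate) → 2 donors. Coordination number = 6.
Six donors around a single metal centre give an octahedral coordination sphere.

octahedral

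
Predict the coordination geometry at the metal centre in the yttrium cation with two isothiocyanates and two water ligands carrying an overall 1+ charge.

Ligand charges: each isothiocyanate is −1; water is neutral. With an overall charge of +1 the yttrium centre must be in the +3 oxidation state.
Y sits in group 3, so the d-electron count is 3 − 3 = 0.
Coordination number: 4.
A d⁰ ion has no crystal-field stabilisation preference between square planar and tetrahedral, so four ligands adopt the sterically favoured tetrahedral geometry.

tetrahedral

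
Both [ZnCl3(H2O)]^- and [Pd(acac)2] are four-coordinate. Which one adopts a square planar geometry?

[Pd(acac)2]

For [ZnCl3(H2O)]^-: Ligand charges: each chloride is −1; water is neutral. With an overall charge of −1 the zinc centre must be in the +2 oxidation state. Zinc is a group-12 element; Zn(II) is therefore d¹⁰. A d¹⁰ ion has no crystal-field stabilisation preference between square planar and tetrahedral, so four ligands adopt the sterically favoured tetrahedral geometry. → tetrahedral.
For [Pd(acac)2]: Ligand charges: each acetylacetonate is −1. With an overall charge of 0 the palladium centre must be in the +2 oxidation state. Group 10 minus oxidation state 2 gives a d⁸ configuration. A 4d d⁸ ion has a large crystal-field splitting; square planar leaves the high-energy d_{x²−y²} orbital empty and maximises CFSE. → square planar.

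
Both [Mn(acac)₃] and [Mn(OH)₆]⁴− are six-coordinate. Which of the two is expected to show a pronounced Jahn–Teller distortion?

[Mn(acac)₃]: Summing ligand charges against the 0 overall charge gives an oxidation state of +3 for manganese. Group 7 minus oxidation state 3 gives a d⁴ configuration. Acetylacetonate is a weak-field ligand for a first-row metal, so the complex is high-spin. The t₂g³e_g¹ (high-spin) configuration has an unevenly filled e_g set; the Jahn–Teller theorem predicts a tetragonal distortion (typically axial elongation) to lift the degeneracy.
[Mn(OH)₆]⁴−: Ligand charges: each hydroxide is −1. With an overall charge of −4 the manganese centre must be in the +2 oxidation state. Manganese is a group-7 element; Mn(II) is therefore d⁵. Hydroxide is a weak-field ligand for a first-row metal, so the complex is high-spin. The d⁵ configuration leaves the e_g set evenly filled (or empty) — no strong Jahn–Teller driving force.

[Mn(acac)₃]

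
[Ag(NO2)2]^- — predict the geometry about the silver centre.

linear

Summing ligand charges against the −1 overall charge gives an oxidation state of +1 for silver.
Ag sits in group 11, so the d-electron count is 11 − 1 = 10.
With 2 monodentate ligands the coordination number is 2.
A d¹⁰ ion with only two ligands adopts a linear arrangement (sp hybridisation; no CFSE preference).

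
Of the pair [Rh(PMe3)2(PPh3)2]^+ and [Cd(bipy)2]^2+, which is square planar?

For [Rh(PMe3)2(PPh3)2]^+: Summing ligand charges against the +1 overall charge gives an oxidation state of +1 for rhodium. Group 9 minus oxidation state 1 gives a d⁸ configuration. A 4d d⁸ ion has a large crystal-field splitting; square planar leaves the high-energy d_{x²−y²} orbital empty and maximises CFSE. → square planar.
For [Cd(bipy)2]^2+: 2,2′-bipyridine is neutral; balancing the +2 overall charge requires Cd(II). Cd sits in group 12, so the d-electron count is 12 − 2 = 10. A d¹⁰ ion has no crystal-field stabilisation preference between square planar and tetrahedral, so four ligands adopt the sterically favoured tetrahedral geometry. → tetrahedral.

[Rh(PMe3)2(PPh3)2]^+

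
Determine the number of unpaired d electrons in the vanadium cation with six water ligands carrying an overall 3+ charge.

2

Ligand charges: water is neutral. With an overall charge of +3 the vanadium centre must be in the +3 oxidation state.
Group 5 minus oxidation state 3 gives a d² configuration.
In an octahedral field the d² configuration is t₂g²e_g⁰ (only one arrangement possible), giving 2 unpaired electrons.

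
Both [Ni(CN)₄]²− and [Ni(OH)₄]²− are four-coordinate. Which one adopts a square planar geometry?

For [Ni(CN)₄]²−: Each cyanide is −1; balancing the −2 overall charge requires Ni(II). Group 10 minus oxidation state 2 gives a d⁸ configuration. Cyanide is a strong-field ligand (high in the spectrochemical series). A 3d d⁸ ion with strong-field ligands gains enough CFSE to favour square planar over tetrahedral. → square planar.
For [Ni(OH)₄]²−: Summing ligand charges against the −2 overall charge gives an oxidation state of +2 for nickel. Nickel is a group-10 element; Ni(II) is therefore d⁸. Hydroxide is a weak-field ligand. With weak-field ligands the CFSE gain from square planar is small, so a 3d d⁸ ion takes the sterically preferred tetrahedral geometry. → tetrahedral.

[Ni(CN)₄]²−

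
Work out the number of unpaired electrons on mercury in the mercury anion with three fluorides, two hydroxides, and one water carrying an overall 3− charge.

Each fluoride is −1; each hydroxide is −1; water is neutral; balancing the −3 overall charge requires Hg(II).
Group 12 minus oxidation state 2 gives a d¹⁰ configuration.
In an octahedral field the d¹⁰ configuration is t₂g⁶e_g⁴, giving 0 unpaired electrons.

0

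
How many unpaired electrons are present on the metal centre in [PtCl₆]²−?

Each chloride is −1; balancing the −2 overall charge requires Pt(IV).
Group 10 minus oxidation state 4 gives a d⁶ configuration.
The spin state decides the count: a 5d ion has a large Δₒ and is invariably low-spin.
An octahedral low-spin d⁶ ion is t₂g⁶e_g⁰, giving 0 unpaired electrons.

0 unpaired electrons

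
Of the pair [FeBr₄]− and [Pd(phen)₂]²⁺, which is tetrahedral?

For [FeBr₄]−: Each bromide is −1; balancing the −1 overall charge requires Fe(III). Fe sits in group 8, so the d-electron count is 8 − 3 = 5. A high-spin d⁵ ion has zero CFSE in either geometry, so four ligands adopt the sterically favoured tetrahedral geometry. → tetrahedral.
For [Pd(phen)₂]²⁺: 1,10-phenanthroline is neutral; balancing the +2 overall charge requires Pd(II). Palladium is a group-10 element; Pd(II) is therefore d⁸. A 4d d⁸ ion has a large crystal-field splitting; square planar leaves the high-energy d_{x²−y²} orbital empty and maximises CFSE. → square planar.

[FeBr₄]−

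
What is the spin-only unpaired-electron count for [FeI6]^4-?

4

Summing ligand charges against the −4 overall charge gives an oxidation state of +2 for iron.
Fe sits in group 8, so the d-electron count is 8 − 2 = 6.
The spin state decides the count: Iodide is a weak-field ligand for a first-row metal, so the complex is high-spin.
An octahedral high-spin d⁶ ion is t₂g⁴e_g², giving 4 unpaired electrons.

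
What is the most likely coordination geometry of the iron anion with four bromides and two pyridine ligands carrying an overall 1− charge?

octahedral

Summing ligand charges against the −1 overall charge gives an oxidation state of +3 for iron.
Iron is a group-8 element; Fe(III) is therefore d⁵.
Coordination number: 6.
Six donors around a single metal centre give an octahedral coordination sphere.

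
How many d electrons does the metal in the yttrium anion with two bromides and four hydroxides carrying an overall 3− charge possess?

d⁰

Each bromide is −1; each hydroxide is −1; balancing the −3 overall charge requires Y(III).
Y sits in group 3, so the d-electron count is 3 − 3 = 0.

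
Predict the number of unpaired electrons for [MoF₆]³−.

3

Each fluoride is −1; balancing the −3 overall charge requires Mo(III).
Molybdenum is a group-6 element; Mo(III) is therefore d³.
In an octahedral field the d³ configuration is t₂g³e_g⁰ (only one arrangement possible), giving 3 unpaired electrons.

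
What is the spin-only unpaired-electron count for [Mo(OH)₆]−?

1

Ligand charges: each hydroxide is −1. With an overall charge of −1 the molybdenum centre must be in the +5 oxidation state.
Molybdenum is a group-6 element; Mo(V) is therefore d¹.
In an octahedral field the d¹ configuration is t₂g¹e_g⁰ (only one arrangement possible), giving 1 unpaired electron.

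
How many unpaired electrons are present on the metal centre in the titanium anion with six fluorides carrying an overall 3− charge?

Ligand charges: each fluoride is −1. With an overall charge of −3 the titanium centre must be in the +3 oxidation state.
Titanium is a group-4 element; Ti(III) is therefore d¹.
In an octahedral field the d¹ configuration is t₂g¹e_g⁰ (only one arrangement possible), giving 1 unpaired electron.

1 unpaired electron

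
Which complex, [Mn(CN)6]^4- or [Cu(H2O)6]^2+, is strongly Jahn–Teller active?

[Cu(H2O)6]^2+

[Mn(CN)6]^4-: Ligand charges: each cyanide is −1. With an overall charge of −4 the manganese centre must be in the +2 oxidation state. Manganese is a group-7 element; Mn(II) is therefore d⁵. Cyanide is a strong-field ligand (high in the spectrochemical series) for a first-row metal, so the complex is low-spin. The d⁵ configuration leaves the e_g set evenly filled (or empty) — no strong Jahn–Teller driving force.
[Cu(H2O)6]^2+: Water is neutral; balancing the +2 overall charge requires Cu(II). Copper is a group-11 element; Cu(II) is therefore d⁹. The t₂g⁶e_g³ configuration has an unevenly filled e_g set; the Jahn–Teller theorem predicts a tetragonal distortion (typically axial elongation) to lift the degeneracy.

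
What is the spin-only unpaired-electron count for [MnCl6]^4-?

5

Summing ligand charges against the −4 overall charge gives an oxidation state of +2 for manganese.
Manganese is a group-7 element; Mn(II) is therefore d⁵.
The spin state decides the count: Chloride is a weak-field ligand for a first-row metal, so the complex is high-spin.
An octahedral high-spin d⁵ ion is t₂g³e_g², giving 5 unpaired electrons.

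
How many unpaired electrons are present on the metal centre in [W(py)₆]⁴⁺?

2

Summing ligand charges against the +4 overall charge gives an oxidation state of +4 for tungsten.
Tungsten is a group-6 element; W(IV) is therefore d².
In an octahedral field the d² configuration is t₂g²e_g⁰ (only one arrangement possible), giving 2 unpaired electrons.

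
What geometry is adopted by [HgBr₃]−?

trigonal planar

Summing ligand charges against the −1 overall charge gives an oxidation state of +2 for mercury.
Mercury is a group-12 element; Hg(II) is therefore d¹⁰.
With 3 monodentate ligands the coordination number is 3.
Three ligands around a d¹⁰ centre minimise repulsion in a trigonal-planar arrangement.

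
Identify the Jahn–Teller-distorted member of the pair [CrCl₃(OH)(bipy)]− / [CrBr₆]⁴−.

[CrBr₆]⁴−

[CrCl₃(OH)(bipy)]−: Each chloride is −1; each hydroxide is −1; 2,2′-bipyridine is neutral; balancing the −1 overall charge requires Cr(III). Cr sits in group 6, so the d-electron count is 6 − 3 = 3. The d³ configuration leaves the e_g set evenly filled (or empty) — no strong Jahn–Teller driving force.
[CrBr₆]⁴−: Summing ligand charges against the −4 overall charge gives an oxidation state of +2 for chromium. Group 6 minus oxidation state 2 gives a d⁴ configuration. Bromide is a weak-field ligand for a first-row metal, so the complex is high-spin. The t₂g³e_g¹ (high-spin) configuration has an unevenly filled e_g set; the Jahn–Teller theorem predicts a tetragonal distortion (typically axial elongation) to lift the degeneracy.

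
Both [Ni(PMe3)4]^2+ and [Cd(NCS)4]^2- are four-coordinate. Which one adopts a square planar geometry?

For [Ni(PMe3)4]^2+: Ligand charges: trimethylphosphine is neutral. With an overall charge of +2 the nickel centre must be in the +2 oxidation state. Group 10 minus oxidation state 2 gives a d⁸ configuration. Trimethylphosphine is a strong-field ligand (high in the spectrochemical series). A 3d d⁸ ion with strong-field ligands gains enough CFSE to favour square planar over tetrahedral. → square planar.
For [Cd(NCS)4]^2-: Each isothiocyanate is −1; balancing the −2 overall charge requires Cd(II). Group 12 minus oxidation state 2 gives a d¹⁰ configuration. A d¹⁰ ion has no crystal-field stabilisation preference between square planar and tetrahedral, so four ligands adopt the sterically favoured tetrahedral geometry. → tetrahedral.

[Ni(PMe3)4]^2+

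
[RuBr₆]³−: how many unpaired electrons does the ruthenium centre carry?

Summing ligand charges against the −3 overall charge gives an oxidation state of +3 for ruthenium.
Group 8 minus oxidation state 3 gives a d⁵ configuration.
The spin state decides the count: a 4d ion has a large Δₒ and is invariably low-spin.
An octahedral low-spin d⁵ ion is t₂g⁵e_g⁰, giving 1 unpaired electron.

1 unpaired electron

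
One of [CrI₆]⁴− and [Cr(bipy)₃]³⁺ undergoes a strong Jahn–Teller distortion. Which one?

[CrI₆]⁴−: Each iodide is −1; balancing the −4 overall charge requires Cr(II). Cr sits in group 6, so the d-electron count is 6 − 2 = 4. Iodide is a weak-field ligand for a first-row metal, so the complex is high-spin. The t₂g³e_g¹ (high-spin) configuration has an unevenly filled e_g set; the Jahn–Teller theorem predicts a tetragonal distortion (typically axial elongation) to lift the degeneracy.
[Cr(bipy)₃]³⁺: 2,2′-bipyridine is neutral; balancing the +3 overall charge requires Cr(III). Chromium is a group-6 element; Cr(III) is therefore d³. The d³ configuration leaves the e_g set evenly filled (or empty) — no strong Jahn–Teller driving force.

[CrI₆]⁴−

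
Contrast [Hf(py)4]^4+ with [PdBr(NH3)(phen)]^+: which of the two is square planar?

[PdBr(NH3)(phen)]^+

For [Hf(py)4]^4+: Summing ligand charges against the +4 overall charge gives an oxidation state of +4 for hafnium. Hf sits in group 4, so the d-electron count is 4 − 4 = 0. A d⁰ ion has no crystal-field stabilisation preference between square planar and tetrahedral, so four ligands adopt the sterically favoured tetrahedral geometry. → tetrahedral.
For [PdBr(NH3)(phen)]^+: Ligand charges: each bromide is −1; ammonia is neutral; 1,10-phenanthroline is neutral. With an overall charge of +1 the palladium centre must be in the +2 oxidation state. Palladium is a group-10 element; Pd(II) is therefore d⁸. A 4d d⁸ ion has a large crystal-field splitting; square planar leaves the high-energy d_{x²−y²} orbital empty and maximises CFSE. → square planar.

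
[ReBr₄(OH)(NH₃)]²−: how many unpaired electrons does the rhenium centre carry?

2 unpaired electrons

Summing ligand charges against the −2 overall charge gives an oxidation state of +3 for rhenium.
Rhenium is a group-7 element; Re(III) is therefore d⁴.
The spin state decides the count: a 5d ion has a large Δₒ and is invariably low-spin.
An octahedral low-spin d⁴ ion is t₂g⁴e_g⁰, giving 2 unpaired electrons.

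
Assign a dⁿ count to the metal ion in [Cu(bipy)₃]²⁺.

2,2′-bipyridine is neutral; balancing the +2 overall charge requires Cu(II).
Copper is a group-11 element; Cu(II) is therefore d⁹.

d⁹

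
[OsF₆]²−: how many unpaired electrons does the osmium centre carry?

Each fluoride is −1; balancing the −2 overall charge requires Os(IV).
Osmium is a group-8 element; Os(IV) is therefore d⁴.
The spin state decides the count: a 5d ion has a large Δₒ and is invariably low-spin.
An octahedral low-spin d⁴ ion is t₂g⁴e_g⁰, giving 2 unpaired electrons.

2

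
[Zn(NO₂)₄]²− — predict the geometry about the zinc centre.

Each nitro (N-bound nitrite) is −1; balancing the −2 overall charge requires Zn(II).
Zn sits in group 12, so the d-electron count is 12 − 2 = 10.
With 4 monodentate ligands the coordination number is 4.
A d¹⁰ ion has no crystal-field stabilisation preference between square planar and tetrahedral, so four ligands adopt the sterically favoured tetrahedral geometry.

tetrahedral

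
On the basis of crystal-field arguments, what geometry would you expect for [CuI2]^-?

Ligand charges: each iodide is −1. With an overall charge of −1 the copper centre must be in the +1 oxidation state.
Group 11 minus oxidation state 1 gives a d¹⁰ configuration.
Coordination number: 2.
A d¹⁰ ion with only two ligands adopts a linear arrangement (sp hybridisation; no CFSE preference).

linear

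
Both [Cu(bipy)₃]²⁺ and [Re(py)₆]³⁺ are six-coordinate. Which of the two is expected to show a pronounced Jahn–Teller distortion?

[Cu(bipy)₃]²⁺

[Cu(bipy)₃]²⁺: 2,2′-bipyridine is neutral; balancing the +2 overall charge requires Cu(II). Cu sits in group 11, so the d-electron count is 11 − 2 = 9. The t₂g⁶e_g³ configuration has an unevenly filled e_g set; the Jahn–Teller theorem predicts a tetragonal distortion (typically axial elongation) to lift the degeneracy.
[Re(py)₆]³⁺: Summing ligand charges against the +3 overall charge gives an oxidation state of +3 for rhenium. Rhenium is a group-7 element; Re(III) is therefore d⁴. A 5d ion has a large Δₒ and is invariably low-spin. The d⁴ configuration leaves the e_g set evenly filled (or empty) — no strong Jahn–Teller driving force.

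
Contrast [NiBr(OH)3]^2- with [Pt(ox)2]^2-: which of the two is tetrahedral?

[NiBr(OH)3]^2-

For [NiBr(OH)3]^2-: Summing ligand charges against the −2 overall charge gives an oxidation state of +2 for nickel. Nickel is a group-10 element; Ni(II) is therefore d⁸. Bromide and hydroxide are weak-field ligands. With weak-field ligands the CFSE gain from square planar is small, so a 3d d⁸ ion takes the sterically preferred tetrahedral geometry. → tetrahedral.
For [Pt(ox)2]^2-: Ligand charges: each oxalate is −2. With an overall charge of −2 the platinum centre must be in the +2 oxidation state. Platinum is a group-10 element; Pt(II) is therefore d⁸. A 5d d⁸ ion has a large crystal-field splitting; square planar leaves the high-energy d_{x²−y²} orbital empty and maximises CFSE. → square planar.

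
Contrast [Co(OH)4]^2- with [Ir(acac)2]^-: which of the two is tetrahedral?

[Co(OH)4]^2-

For [Co(OH)4]^2-: Ligand charges: each hydroxide is −1. With an overall charge of −2 the cobalt centre must be in the +2 oxidation state. Cobalt is a group-9 element; Co(II) is therefore d⁷. For a high-spin 3d d⁷ ion with weak-field ligands the small Δₜ gives little square-planar CFSE advantage, so four ligands adopt the sterically favoured tetrahedral geometry. → tetrahedral.
For [Ir(acac)2]^-: Summing ligand charges against the −1 overall charge gives an oxidation state of +1 for iridium. Iridium is a group-9 element; Ir(I) is therefore d⁸. A 5d d⁸ ion has a large crystal-field splitting; square planar leaves the high-energy d_{x²−y²} orbital empty and maximises CFSE. → square planar.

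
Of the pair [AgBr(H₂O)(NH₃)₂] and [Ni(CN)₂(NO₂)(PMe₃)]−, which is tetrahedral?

For [AgBr(H₂O)(NH₃)₂]: Summing ligand charges against the 0 overall charge gives an oxidation state of +1 for silver. Ag sits in group 11, so the d-electron count is 11 − 1 = 10. A d¹⁰ ion has no crystal-field stabilisation preference between square planar and tetrahedral, so four ligands adopt the sterically favoured tetrahedral geometry. → tetrahedral.
For [Ni(CN)₂(NO₂)(PMe₃)]−: Ligand charges: each cyanide is −1; each nitro (N-bound nitrite) is −1; trimethylphosphine is neutral. With an overall charge of −1 the nickel centre must be in the +2 oxidation state. Ni sits in group 10, so the d-electron count is 10 − 2 = 8. Cyanide, nitro (N-bound nitrite), and trimethylphosphine are strong-field ligands (high in the spectrochemical series). A 3d d⁸ ion with strong-field ligands gains enough CFSE to favour square planar over tetrahedral. → square planar.

[AgBr(H₂O)(NH₃)₂]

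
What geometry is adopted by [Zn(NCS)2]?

Each isothiocyanate is −1; balancing the 0 overall charge requires Zn(II).
Group 12 minus oxidation state 2 gives a d¹⁰ configuration.
Coordination number: 2.
A d¹⁰ ion with only two ligands adopts a linear arrangement (sp hybridisation; no CFSE preference).

linear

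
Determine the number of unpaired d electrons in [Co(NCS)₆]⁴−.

3 unpaired electrons

Ligand charges: each isothiocyanate is −1. With an overall charge of −4 the cobalt centre must be in the +2 oxidation state.
Group 9 minus oxidation state 2 gives a d⁷ configuration.
The spin state decides the count: Isothiocyanate is a weak-field ligand for a first-row metal, so the complex is high-spin.
An octahedral high-spin d⁷ ion is t₂g⁵e_g², giving 3 unpaired electrons.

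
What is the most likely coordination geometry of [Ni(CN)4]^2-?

square planar

Each cyanide is −1; balancing the −2 overall charge requires Ni(II).
Nickel is a group-10 element; Ni(II) is therefore d⁸.
With 4 monodentate ligands the coordination number is 4.
Cyanide is a strong-field ligand (high in the spectrochemical series).
A 3d d⁸ ion with strong-field ligands gains enough CFSE to favour square planar over tetrahedral.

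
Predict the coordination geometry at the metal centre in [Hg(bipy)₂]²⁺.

Ligand charges: 2,2′-bipyridine is neutral. With an overall charge of +2 the mercury centre must be in the +2 oxidation state.
Mercury is a group-12 element; Hg(II) is therefore d¹⁰.
Counting donor atoms: 2×2,2′-bipyridine (bidentate) → 4 donors. Coordination number = 4.
A d¹⁰ ion has no crystal-field stabilisation preference between square planar and tetrahedral, so four ligands adopt the sterically favoured tetrahedral geometry.

tetrahedral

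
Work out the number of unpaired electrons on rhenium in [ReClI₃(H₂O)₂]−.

Each chloride is −1; each iodide is −1; water is neutral; balancing the −1 overall charge requires Re(III).
Rhenium is a group-7 element; Re(III) is therefore d⁴.
The spin state decides the count: a 5d ion has a large Δₒ and is invariably low-spin.
An octahedral low-spin d⁴ ion is t₂g⁴e_g⁰, giving 2 unpaired electrons.

2 unpaired electrons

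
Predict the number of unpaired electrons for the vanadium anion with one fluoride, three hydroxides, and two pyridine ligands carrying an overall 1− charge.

2 unpaired electrons

Ligand charges: each fluoride is −1; each hydroxide is −1; pyridine is neutral. With an overall charge of −1 the vanadium centre must be in the +3 oxidation state.
Group 5 minus oxidation state 3 gives a d² configuration.
In an octahedral field the d² configuration is t₂g²e_g⁰ (only one arrangement possible), giving 2 unpaired electrons.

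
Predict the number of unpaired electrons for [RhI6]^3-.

Summing ligand charges against the −3 overall charge gives an oxidation state of +3 for rhodium.
Group 9 minus oxidation state 3 gives a d⁶ configuration.
The spin state decides the count: a 4d ion has a large Δₒ and is invariably low-spin.
An octahedral low-spin d⁶ ion is t₂g⁶e_g⁰, giving 0 unpaired electrons.

0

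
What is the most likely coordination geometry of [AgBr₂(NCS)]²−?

Ligand charges: each bromide is −1; each isothiocyanate is −1. With an overall charge of −2 the silver centre must be in the +1 oxidation state.
Ag sits in group 11, so the d-electron count is 11 − 1 = 10.
Coordination number: 3.
Three ligands around a d¹⁰ centre minimise repulsion in a trigonal-planar arrangement.

trigonal planar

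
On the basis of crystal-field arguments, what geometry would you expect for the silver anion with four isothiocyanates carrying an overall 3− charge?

Ligand charges: each isothiocyanate is −1. With an overall charge of −3 the silver centre must be in the +1 oxidation state.
Silver is a group-11 element; Ag(I) is therefore d¹⁰.
With 4 monodentate ligands the coordination number is 4.
A d¹⁰ ion has no crystal-field stabilisation preference between square planar and tetrahedral, so four ligands adopt the sterically favoured tetrahedral geometry.

tetrahedral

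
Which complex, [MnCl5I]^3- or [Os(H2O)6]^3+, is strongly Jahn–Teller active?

[MnCl5I]^3-

[MnCl5I]^3-: Ligand charges: each chloride is −1; each iodide is −1. With an overall charge of −3 the manganese centre must be in the +3 oxidation state. Manganese is a group-7 element; Mn(III) is therefore d⁴. Chloride and iodide are weak-field ligands for a first-row metal, so the complex is high-spin. The t₂g³e_g¹ (high-spin) configuration has an unevenly filled e_g set; the Jahn–Teller theorem predicts a tetragonal distortion (typically axial elongation) to lift the degeneracy.
[Os(H2O)6]^3+: Ligand charges: water is neutral. With an overall charge of +3 the osmium centre must be in the +3 oxidation state. Osmium is a group-8 element; Os(III) is therefore d⁵. A 5d ion has a large Δₒ and is invariably low-spin. The d⁵ configuration leaves the e_g set evenly filled (or empty) — no strong Jahn–Teller driving force.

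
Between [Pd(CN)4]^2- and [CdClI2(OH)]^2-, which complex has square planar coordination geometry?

[Pd(CN)4]^2-

For [Pd(CN)4]^2-: Ligand charges: each cyanide is −1. With an overall charge of −2 the palladium centre must be in the +2 oxidation state. Palladium is a group-10 element; Pd(II) is therefore d⁸. A 4d d⁸ ion has a large crystal-field splitting; square planar leaves the high-energy d_{x²−y²} orbital empty and maximises CFSE. → square planar.
For [CdClI2(OH)]^2-: Each chloride is −1; each iodide is −1; each hydroxide is −1; balancing the −2 overall charge requires Cd(II). Group 12 minus oxidation state 2 gives a d¹⁰ configuration. A d¹⁰ ion has no crystal-field stabilisation preference between square planar and tetrahedral, so four ligands adopt the sterically favoured tetrahedral geometry. → tetrahedral.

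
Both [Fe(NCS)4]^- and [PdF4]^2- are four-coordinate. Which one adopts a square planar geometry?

[PdF4]^2-

For [Fe(NCS)4]^-: Ligand charges: each isothiocyanate is −1. With an overall charge of −1 the iron centre must be in the +3 oxidation state. Group 8 minus oxidation state 3 gives a d⁵ configuration. A high-spin d⁵ ion has zero CFSE in either geometry, so four ligands adopt the sterically favoured tetrahedral geometry. → tetrahedral.
For [PdF4]^2-: Summing ligand charges against the −2 overall charge gives an oxidation state of +2 for palladium. Palladium is a group-10 element; Pd(II) is therefore d⁸. A 4d d⁸ ion has a large crystal-field splitting; square planar leaves the high-energy d_{x²−y²} orbital empty and maximises CFSE. → square planar.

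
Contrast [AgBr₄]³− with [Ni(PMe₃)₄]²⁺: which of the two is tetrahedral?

For [AgBr₄]³−: Ligand charges: each bromide is −1. With an overall charge of −3 the silver centre must be in the +1 oxidation state. Ag sits in group 11, so the d-electron count is 11 − 1 = 10. A d¹⁰ ion has no crystal-field stabilisation preference between square planar and tetrahedral, so four ligands adopt the sterically favoured tetrahedral geometry. → tetrahedral.
For [Ni(PMe₃)₄]²⁺: Ligand charges: trimethylphosphine is neutral. With an overall charge of +2 the nickel centre must be in the +2 oxidation state. Ni sits in group 10, so the d-electron count is 10 − 2 = 8. Trimethylphosphine is a strong-field ligand (high in the spectrochemical series). A 3d d⁸ ion with strong-field ligands gains enough CFSE to favour square planar over tetrahedral. → square planar.

[AgBr₄]³−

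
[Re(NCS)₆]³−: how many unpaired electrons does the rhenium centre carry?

2

Ligand charges: each isothiocyanate is −1. With an overall charge of −3 the rhenium centre must be in the +3 oxidation state.
Group 7 minus oxidation state 3 gives a d⁴ configuration.
The spin state decides the count: a 5d ion has a large Δₒ and is invariably low-spin.
An octahedral low-spin d⁴ ion is t₂g⁴e_g⁰, giving 2 unpaired electrons.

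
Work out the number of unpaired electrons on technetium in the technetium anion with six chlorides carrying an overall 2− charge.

Ligand charges: each chloride is −1. With an overall charge of −2 the technetium centre must be in the +4 oxidation state.
Group 7 minus oxidation state 4 gives a d³ configuration.
In an octahedral field the d³ configuration is t₂g³e_g⁰ (only one arrangement possible), giving 3 unpaired electrons.

3 unpaired electrons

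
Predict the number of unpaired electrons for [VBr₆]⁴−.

3 unpaired electrons

Each bromide is −1; balancing the −4 overall charge requires V(II).
Vanadium is a group-5 element; V(II) is therefore d³.
In an octahedral field the d³ configuration is t₂g³e_g⁰ (only one arrangement possible), giving 3 unpaired electrons.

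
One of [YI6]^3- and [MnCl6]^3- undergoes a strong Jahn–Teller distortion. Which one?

[YI6]^3-: Each iodide is −1; balancing the −3 overall charge requires Y(III). Yttrium is a group-3 element; Y(III) is therefore d⁰. The d⁰ configuration leaves the e_g set evenly filled (or empty) — no strong Jahn–Teller driving force.
[MnCl6]^3-: Each chloride is −1; balancing the −3 overall charge requires Mn(III). Mn sits in group 7, so the d-electron count is 7 − 3 = 4. Chloride is a weak-field ligand for a first-row metal, so the complex is high-spin. The t₂g³e_g¹ (high-spin) configuration has an unevenly filled e_g set; the Jahn–Teller theorem predicts a tetragonal distortion (typically axial elongation) to lift the degeneracy.

[MnCl6]^3-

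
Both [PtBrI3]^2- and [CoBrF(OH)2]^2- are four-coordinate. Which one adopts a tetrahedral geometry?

[CoBrF(OH)2]^2-

For [PtBrI3]^2-: Ligand charges: each bromide is −1; each iodide is −1. With an overall charge of −2 the platinum centre must be in the +2 oxidation state. Group 10 minus oxidation state 2 gives a d⁸ configuration. A 5d d⁸ ion has a large crystal-field splitting; square planar leaves the high-energy d_{x²−y²} orbital empty and maximises CFSE. → square planar.
For [CoBrF(OH)2]^2-: Each bromide is −1; each fluoride is −1; each hydroxide is −1; balancing the −2 overall charge requires Co(II). Cobalt is a group-9 element; Co(II) is therefore d⁷. For a high-spin 3d d⁷ ion with weak-field ligands the small Δₜ gives little square-planar CFSE advantage, so four ligands adopt the sterically favoured tetrahedral geometry. → tetrahedral.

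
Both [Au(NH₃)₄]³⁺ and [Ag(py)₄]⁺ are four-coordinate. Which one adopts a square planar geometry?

[Au(NH₃)₄]³⁺

For [Au(NH₃)₄]³⁺: Ligand charges: ammonia is neutral. With an overall charge of +3 the gold centre must be in the +3 oxidation state. Au sits in group 11, so the d-electron count is 11 − 3 = 8. A 5d d⁸ ion has a large crystal-field splitting; square planar leaves the high-energy d_{x²−y²} orbital empty and maximises CFSE. → square planar.
For [Ag(py)₄]⁺: Pyridine is neutral; balancing the +1 overall charge requires Ag(I). Silver is a group-11 element; Ag(I) is therefore d¹⁰. A d¹⁰ ion has no crystal-field stabilisation preference between square planar and tetrahedral, so four ligands adopt the sterically favoured tetrahedral geometry. → tetrahedral.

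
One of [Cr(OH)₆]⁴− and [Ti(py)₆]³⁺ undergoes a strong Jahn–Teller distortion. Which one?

[Cr(OH)₆]⁴−

[Cr(OH)₆]⁴−: Summing ligand charges against the −4 overall charge gives an oxidation state of +2 for chromium. Group 6 minus oxidation state 2 gives a d⁴ configuration. Hydroxide is a weak-field ligand for a first-row metal, so the complex is high-spin. The t₂g³e_g¹ (high-spin) configuration has an unevenly filled e_g set; the Jahn–Teller theorem predicts a tetragonal distortion (typically axial elongation) to lift the degeneracy.
[Ti(py)₆]³⁺: Ligand charges: pyridine is neutral. With an overall charge of +3 the titanium centre must be in the +3 oxidation state. Group 4 minus oxidation state 3 gives a d¹ configuration. The d¹ configuration leaves the e_g set evenly filled (or empty) — no strong Jahn–Teller driving force.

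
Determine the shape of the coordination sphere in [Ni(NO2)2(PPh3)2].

square planar

Summing ligand charges against the 0 overall charge gives an oxidation state of +2 for nickel.
Ni sits in group 10, so the d-electron count is 10 − 2 = 8.
With 4 monodentate ligands the coordination number is 4.
Nitro (N-bound nitrite) and triphenylphosphine are strong-field ligands (high in the spectrochemical series).
A 3d d⁸ ion with strong-field ligands gains enough CFSE to favour square planar over tetrahedral.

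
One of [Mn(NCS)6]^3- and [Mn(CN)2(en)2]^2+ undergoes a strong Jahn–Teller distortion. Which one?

[Mn(NCS)6]^3-: Summing ligand charges against the −3 overall charge gives an oxidation state of +3 for manganese. Manganese is a group-7 element; Mn(III) is therefore d⁴. Isothiocyanate is a weak-field ligand for a first-row metal, so the complex is high-spin. The t₂g³e_g¹ (high-spin) configuration has an unevenly filled e_g set; the Jahn–Teller theorem predicts a tetragonal distortion (typically axial elongation) to lift the degeneracy.
[Mn(CN)2(en)2]^2+: Ligand charges: each cyanide is −1; ethylenediamine is neutral. With an overall charge of +2 the manganese centre must be in the +4 oxidation state. Mn sits in group 7, so the d-electron count is 7 − 4 = 3. The d³ configuration leaves the e_g set evenly filled (or empty) — no strong Jahn–Teller driving force.

[Mn(NCS)6]^3-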